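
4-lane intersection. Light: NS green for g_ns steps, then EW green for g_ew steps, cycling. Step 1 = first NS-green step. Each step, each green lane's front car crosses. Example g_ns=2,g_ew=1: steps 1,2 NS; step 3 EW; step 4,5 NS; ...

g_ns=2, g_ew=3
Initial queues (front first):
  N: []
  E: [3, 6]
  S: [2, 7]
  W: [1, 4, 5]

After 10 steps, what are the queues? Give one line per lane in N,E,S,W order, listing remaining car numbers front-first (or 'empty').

Step 1 [NS]: N:empty,E:wait,S:car2-GO,W:wait | queues: N=0 E=2 S=1 W=3
Step 2 [NS]: N:empty,E:wait,S:car7-GO,W:wait | queues: N=0 E=2 S=0 W=3
Step 3 [EW]: N:wait,E:car3-GO,S:wait,W:car1-GO | queues: N=0 E=1 S=0 W=2
Step 4 [EW]: N:wait,E:car6-GO,S:wait,W:car4-GO | queues: N=0 E=0 S=0 W=1
Step 5 [EW]: N:wait,E:empty,S:wait,W:car5-GO | queues: N=0 E=0 S=0 W=0

N: empty
E: empty
S: empty
W: empty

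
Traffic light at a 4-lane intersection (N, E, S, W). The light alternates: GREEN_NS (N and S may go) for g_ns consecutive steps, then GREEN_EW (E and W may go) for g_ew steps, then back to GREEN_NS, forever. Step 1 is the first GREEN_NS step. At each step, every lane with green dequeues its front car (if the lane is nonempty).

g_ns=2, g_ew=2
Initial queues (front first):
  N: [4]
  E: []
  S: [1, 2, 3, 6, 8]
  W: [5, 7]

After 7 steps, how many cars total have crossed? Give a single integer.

Answer: 7

Derivation:
Step 1 [NS]: N:car4-GO,E:wait,S:car1-GO,W:wait | queues: N=0 E=0 S=4 W=2
Step 2 [NS]: N:empty,E:wait,S:car2-GO,W:wait | queues: N=0 E=0 S=3 W=2
Step 3 [EW]: N:wait,E:empty,S:wait,W:car5-GO | queues: N=0 E=0 S=3 W=1
Step 4 [EW]: N:wait,E:empty,S:wait,W:car7-GO | queues: N=0 E=0 S=3 W=0
Step 5 [NS]: N:empty,E:wait,S:car3-GO,W:wait | queues: N=0 E=0 S=2 W=0
Step 6 [NS]: N:empty,E:wait,S:car6-GO,W:wait | queues: N=0 E=0 S=1 W=0
Step 7 [EW]: N:wait,E:empty,S:wait,W:empty | queues: N=0 E=0 S=1 W=0
Cars crossed by step 7: 7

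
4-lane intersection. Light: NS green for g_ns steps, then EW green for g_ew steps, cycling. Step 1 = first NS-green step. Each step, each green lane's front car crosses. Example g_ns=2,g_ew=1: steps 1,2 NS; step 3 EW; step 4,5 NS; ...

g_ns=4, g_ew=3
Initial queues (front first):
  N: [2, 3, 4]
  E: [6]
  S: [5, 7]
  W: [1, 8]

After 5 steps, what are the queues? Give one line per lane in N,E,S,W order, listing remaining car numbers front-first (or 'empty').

Step 1 [NS]: N:car2-GO,E:wait,S:car5-GO,W:wait | queues: N=2 E=1 S=1 W=2
Step 2 [NS]: N:car3-GO,E:wait,S:car7-GO,W:wait | queues: N=1 E=1 S=0 W=2
Step 3 [NS]: N:car4-GO,E:wait,S:empty,W:wait | queues: N=0 E=1 S=0 W=2
Step 4 [NS]: N:empty,E:wait,S:empty,W:wait | queues: N=0 E=1 S=0 W=2
Step 5 [EW]: N:wait,E:car6-GO,S:wait,W:car1-GO | queues: N=0 E=0 S=0 W=1

N: empty
E: empty
S: empty
W: 8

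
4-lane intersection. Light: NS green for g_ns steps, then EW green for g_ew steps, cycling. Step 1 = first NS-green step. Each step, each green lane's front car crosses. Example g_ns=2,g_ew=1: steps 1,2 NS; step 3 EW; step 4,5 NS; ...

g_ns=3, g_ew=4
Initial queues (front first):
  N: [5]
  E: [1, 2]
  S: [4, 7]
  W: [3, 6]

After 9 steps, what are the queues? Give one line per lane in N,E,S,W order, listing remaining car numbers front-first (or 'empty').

Step 1 [NS]: N:car5-GO,E:wait,S:car4-GO,W:wait | queues: N=0 E=2 S=1 W=2
Step 2 [NS]: N:empty,E:wait,S:car7-GO,W:wait | queues: N=0 E=2 S=0 W=2
Step 3 [NS]: N:empty,E:wait,S:empty,W:wait | queues: N=0 E=2 S=0 W=2
Step 4 [EW]: N:wait,E:car1-GO,S:wait,W:car3-GO | queues: N=0 E=1 S=0 W=1
Step 5 [EW]: N:wait,E:car2-GO,S:wait,W:car6-GO | queues: N=0 E=0 S=0 W=0

N: empty
E: empty
S: empty
W: empty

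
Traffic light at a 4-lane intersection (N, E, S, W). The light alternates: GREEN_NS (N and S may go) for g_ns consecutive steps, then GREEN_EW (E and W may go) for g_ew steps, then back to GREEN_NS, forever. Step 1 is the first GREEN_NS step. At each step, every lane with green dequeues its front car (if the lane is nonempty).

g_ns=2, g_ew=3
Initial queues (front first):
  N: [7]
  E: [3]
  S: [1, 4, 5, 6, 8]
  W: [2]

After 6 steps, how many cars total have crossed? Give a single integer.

Step 1 [NS]: N:car7-GO,E:wait,S:car1-GO,W:wait | queues: N=0 E=1 S=4 W=1
Step 2 [NS]: N:empty,E:wait,S:car4-GO,W:wait | queues: N=0 E=1 S=3 W=1
Step 3 [EW]: N:wait,E:car3-GO,S:wait,W:car2-GO | queues: N=0 E=0 S=3 W=0
Step 4 [EW]: N:wait,E:empty,S:wait,W:empty | queues: N=0 E=0 S=3 W=0
Step 5 [EW]: N:wait,E:empty,S:wait,W:empty | queues: N=0 E=0 S=3 W=0
Step 6 [NS]: N:empty,E:wait,S:car5-GO,W:wait | queues: N=0 E=0 S=2 W=0
Cars crossed by step 6: 6

Answer: 6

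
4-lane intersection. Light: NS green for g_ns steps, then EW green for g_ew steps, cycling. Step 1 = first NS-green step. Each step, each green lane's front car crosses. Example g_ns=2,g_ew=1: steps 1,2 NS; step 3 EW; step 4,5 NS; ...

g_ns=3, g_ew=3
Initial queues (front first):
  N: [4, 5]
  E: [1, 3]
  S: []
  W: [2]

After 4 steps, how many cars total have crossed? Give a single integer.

Step 1 [NS]: N:car4-GO,E:wait,S:empty,W:wait | queues: N=1 E=2 S=0 W=1
Step 2 [NS]: N:car5-GO,E:wait,S:empty,W:wait | queues: N=0 E=2 S=0 W=1
Step 3 [NS]: N:empty,E:wait,S:empty,W:wait | queues: N=0 E=2 S=0 W=1
Step 4 [EW]: N:wait,E:car1-GO,S:wait,W:car2-GO | queues: N=0 E=1 S=0 W=0
Cars crossed by step 4: 4

Answer: 4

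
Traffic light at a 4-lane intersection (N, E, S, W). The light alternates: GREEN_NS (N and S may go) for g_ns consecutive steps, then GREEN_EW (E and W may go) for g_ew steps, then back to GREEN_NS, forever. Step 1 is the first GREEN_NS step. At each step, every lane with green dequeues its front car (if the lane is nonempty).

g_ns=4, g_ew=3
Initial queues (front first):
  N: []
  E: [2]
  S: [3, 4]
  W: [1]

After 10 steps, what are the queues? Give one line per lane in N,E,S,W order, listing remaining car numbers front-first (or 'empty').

Step 1 [NS]: N:empty,E:wait,S:car3-GO,W:wait | queues: N=0 E=1 S=1 W=1
Step 2 [NS]: N:empty,E:wait,S:car4-GO,W:wait | queues: N=0 E=1 S=0 W=1
Step 3 [NS]: N:empty,E:wait,S:empty,W:wait | queues: N=0 E=1 S=0 W=1
Step 4 [NS]: N:empty,E:wait,S:empty,W:wait | queues: N=0 E=1 S=0 W=1
Step 5 [EW]: N:wait,E:car2-GO,S:wait,W:car1-GO | queues: N=0 E=0 S=0 W=0

N: empty
E: empty
S: empty
W: empty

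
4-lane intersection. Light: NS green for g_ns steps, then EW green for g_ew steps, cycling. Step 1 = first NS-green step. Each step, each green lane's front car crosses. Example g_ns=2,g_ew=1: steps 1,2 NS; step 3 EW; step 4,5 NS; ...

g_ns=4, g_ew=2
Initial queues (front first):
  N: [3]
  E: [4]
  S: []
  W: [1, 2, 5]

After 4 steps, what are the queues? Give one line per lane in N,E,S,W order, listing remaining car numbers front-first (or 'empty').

Step 1 [NS]: N:car3-GO,E:wait,S:empty,W:wait | queues: N=0 E=1 S=0 W=3
Step 2 [NS]: N:empty,E:wait,S:empty,W:wait | queues: N=0 E=1 S=0 W=3
Step 3 [NS]: N:empty,E:wait,S:empty,W:wait | queues: N=0 E=1 S=0 W=3
Step 4 [NS]: N:empty,E:wait,S:empty,W:wait | queues: N=0 E=1 S=0 W=3

N: empty
E: 4
S: empty
W: 1 2 5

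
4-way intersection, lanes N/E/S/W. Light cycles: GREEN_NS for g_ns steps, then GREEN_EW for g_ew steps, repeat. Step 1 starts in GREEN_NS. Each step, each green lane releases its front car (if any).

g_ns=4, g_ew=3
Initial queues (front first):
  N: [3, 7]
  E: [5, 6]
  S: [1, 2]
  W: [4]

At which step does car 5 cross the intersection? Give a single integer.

Step 1 [NS]: N:car3-GO,E:wait,S:car1-GO,W:wait | queues: N=1 E=2 S=1 W=1
Step 2 [NS]: N:car7-GO,E:wait,S:car2-GO,W:wait | queues: N=0 E=2 S=0 W=1
Step 3 [NS]: N:empty,E:wait,S:empty,W:wait | queues: N=0 E=2 S=0 W=1
Step 4 [NS]: N:empty,E:wait,S:empty,W:wait | queues: N=0 E=2 S=0 W=1
Step 5 [EW]: N:wait,E:car5-GO,S:wait,W:car4-GO | queues: N=0 E=1 S=0 W=0
Step 6 [EW]: N:wait,E:car6-GO,S:wait,W:empty | queues: N=0 E=0 S=0 W=0
Car 5 crosses at step 5

5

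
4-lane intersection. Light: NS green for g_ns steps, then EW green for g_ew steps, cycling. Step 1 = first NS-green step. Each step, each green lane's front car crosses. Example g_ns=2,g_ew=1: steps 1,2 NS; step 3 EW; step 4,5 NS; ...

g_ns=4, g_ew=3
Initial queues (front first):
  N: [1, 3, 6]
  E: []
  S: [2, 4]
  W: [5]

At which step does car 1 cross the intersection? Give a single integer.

Step 1 [NS]: N:car1-GO,E:wait,S:car2-GO,W:wait | queues: N=2 E=0 S=1 W=1
Step 2 [NS]: N:car3-GO,E:wait,S:car4-GO,W:wait | queues: N=1 E=0 S=0 W=1
Step 3 [NS]: N:car6-GO,E:wait,S:empty,W:wait | queues: N=0 E=0 S=0 W=1
Step 4 [NS]: N:empty,E:wait,S:empty,W:wait | queues: N=0 E=0 S=0 W=1
Step 5 [EW]: N:wait,E:empty,S:wait,W:car5-GO | queues: N=0 E=0 S=0 W=0
Car 1 crosses at step 1

1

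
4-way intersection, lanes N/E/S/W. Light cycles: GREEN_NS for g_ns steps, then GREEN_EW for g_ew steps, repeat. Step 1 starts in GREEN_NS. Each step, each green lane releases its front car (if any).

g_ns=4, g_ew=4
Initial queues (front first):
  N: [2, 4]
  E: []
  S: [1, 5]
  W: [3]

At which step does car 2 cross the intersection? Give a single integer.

Step 1 [NS]: N:car2-GO,E:wait,S:car1-GO,W:wait | queues: N=1 E=0 S=1 W=1
Step 2 [NS]: N:car4-GO,E:wait,S:car5-GO,W:wait | queues: N=0 E=0 S=0 W=1
Step 3 [NS]: N:empty,E:wait,S:empty,W:wait | queues: N=0 E=0 S=0 W=1
Step 4 [NS]: N:empty,E:wait,S:empty,W:wait | queues: N=0 E=0 S=0 W=1
Step 5 [EW]: N:wait,E:empty,S:wait,W:car3-GO | queues: N=0 E=0 S=0 W=0
Car 2 crosses at step 1

1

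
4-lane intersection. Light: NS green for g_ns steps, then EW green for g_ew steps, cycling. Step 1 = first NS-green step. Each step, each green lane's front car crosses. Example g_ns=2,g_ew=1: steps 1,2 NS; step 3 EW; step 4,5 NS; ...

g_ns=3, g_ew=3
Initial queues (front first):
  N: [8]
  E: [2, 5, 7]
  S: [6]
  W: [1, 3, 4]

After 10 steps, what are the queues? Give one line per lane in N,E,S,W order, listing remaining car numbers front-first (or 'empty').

Step 1 [NS]: N:car8-GO,E:wait,S:car6-GO,W:wait | queues: N=0 E=3 S=0 W=3
Step 2 [NS]: N:empty,E:wait,S:empty,W:wait | queues: N=0 E=3 S=0 W=3
Step 3 [NS]: N:empty,E:wait,S:empty,W:wait | queues: N=0 E=3 S=0 W=3
Step 4 [EW]: N:wait,E:car2-GO,S:wait,W:car1-GO | queues: N=0 E=2 S=0 W=2
Step 5 [EW]: N:wait,E:car5-GO,S:wait,W:car3-GO | queues: N=0 E=1 S=0 W=1
Step 6 [EW]: N:wait,E:car7-GO,S:wait,W:car4-GO | queues: N=0 E=0 S=0 W=0

N: empty
E: empty
S: empty
W: empty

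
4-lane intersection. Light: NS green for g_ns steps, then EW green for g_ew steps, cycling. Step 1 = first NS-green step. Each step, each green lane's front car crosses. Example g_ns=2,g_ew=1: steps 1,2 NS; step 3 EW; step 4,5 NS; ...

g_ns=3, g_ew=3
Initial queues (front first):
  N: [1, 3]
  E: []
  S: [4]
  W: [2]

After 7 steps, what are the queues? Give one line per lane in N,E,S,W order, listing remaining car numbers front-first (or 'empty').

Step 1 [NS]: N:car1-GO,E:wait,S:car4-GO,W:wait | queues: N=1 E=0 S=0 W=1
Step 2 [NS]: N:car3-GO,E:wait,S:empty,W:wait | queues: N=0 E=0 S=0 W=1
Step 3 [NS]: N:empty,E:wait,S:empty,W:wait | queues: N=0 E=0 S=0 W=1
Step 4 [EW]: N:wait,E:empty,S:wait,W:car2-GO | queues: N=0 E=0 S=0 W=0

N: empty
E: empty
S: empty
W: empty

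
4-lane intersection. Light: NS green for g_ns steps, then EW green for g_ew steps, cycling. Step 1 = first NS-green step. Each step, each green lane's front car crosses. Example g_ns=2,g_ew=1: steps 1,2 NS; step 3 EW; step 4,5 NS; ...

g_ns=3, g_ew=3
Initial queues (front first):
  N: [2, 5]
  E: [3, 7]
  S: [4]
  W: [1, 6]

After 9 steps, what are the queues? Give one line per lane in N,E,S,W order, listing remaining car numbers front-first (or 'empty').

Step 1 [NS]: N:car2-GO,E:wait,S:car4-GO,W:wait | queues: N=1 E=2 S=0 W=2
Step 2 [NS]: N:car5-GO,E:wait,S:empty,W:wait | queues: N=0 E=2 S=0 W=2
Step 3 [NS]: N:empty,E:wait,S:empty,W:wait | queues: N=0 E=2 S=0 W=2
Step 4 [EW]: N:wait,E:car3-GO,S:wait,W:car1-GO | queues: N=0 E=1 S=0 W=1
Step 5 [EW]: N:wait,E:car7-GO,S:wait,W:car6-GO | queues: N=0 E=0 S=0 W=0

N: empty
E: empty
S: empty
W: empty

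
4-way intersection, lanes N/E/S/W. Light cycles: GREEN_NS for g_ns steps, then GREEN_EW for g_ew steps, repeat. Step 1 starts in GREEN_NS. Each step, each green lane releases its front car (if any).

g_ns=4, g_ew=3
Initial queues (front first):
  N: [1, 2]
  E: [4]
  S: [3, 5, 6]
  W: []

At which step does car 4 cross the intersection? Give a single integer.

Step 1 [NS]: N:car1-GO,E:wait,S:car3-GO,W:wait | queues: N=1 E=1 S=2 W=0
Step 2 [NS]: N:car2-GO,E:wait,S:car5-GO,W:wait | queues: N=0 E=1 S=1 W=0
Step 3 [NS]: N:empty,E:wait,S:car6-GO,W:wait | queues: N=0 E=1 S=0 W=0
Step 4 [NS]: N:empty,E:wait,S:empty,W:wait | queues: N=0 E=1 S=0 W=0
Step 5 [EW]: N:wait,E:car4-GO,S:wait,W:empty | queues: N=0 E=0 S=0 W=0
Car 4 crosses at step 5

5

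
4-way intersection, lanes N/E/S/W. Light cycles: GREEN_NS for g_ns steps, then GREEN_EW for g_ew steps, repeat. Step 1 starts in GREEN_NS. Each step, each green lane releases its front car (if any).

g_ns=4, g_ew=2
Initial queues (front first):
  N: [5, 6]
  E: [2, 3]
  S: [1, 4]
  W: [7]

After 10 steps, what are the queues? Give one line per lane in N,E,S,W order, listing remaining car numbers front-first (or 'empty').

Step 1 [NS]: N:car5-GO,E:wait,S:car1-GO,W:wait | queues: N=1 E=2 S=1 W=1
Step 2 [NS]: N:car6-GO,E:wait,S:car4-GO,W:wait | queues: N=0 E=2 S=0 W=1
Step 3 [NS]: N:empty,E:wait,S:empty,W:wait | queues: N=0 E=2 S=0 W=1
Step 4 [NS]: N:empty,E:wait,S:empty,W:wait | queues: N=0 E=2 S=0 W=1
Step 5 [EW]: N:wait,E:car2-GO,S:wait,W:car7-GO | queues: N=0 E=1 S=0 W=0
Step 6 [EW]: N:wait,E:car3-GO,S:wait,W:empty | queues: N=0 E=0 S=0 W=0

N: empty
E: empty
S: empty
W: empty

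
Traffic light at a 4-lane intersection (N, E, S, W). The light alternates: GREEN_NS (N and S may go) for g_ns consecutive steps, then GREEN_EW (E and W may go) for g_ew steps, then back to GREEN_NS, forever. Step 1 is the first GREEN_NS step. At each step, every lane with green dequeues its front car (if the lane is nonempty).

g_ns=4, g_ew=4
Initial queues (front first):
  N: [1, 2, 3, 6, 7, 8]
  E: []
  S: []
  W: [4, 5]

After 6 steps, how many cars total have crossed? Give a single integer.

Answer: 6

Derivation:
Step 1 [NS]: N:car1-GO,E:wait,S:empty,W:wait | queues: N=5 E=0 S=0 W=2
Step 2 [NS]: N:car2-GO,E:wait,S:empty,W:wait | queues: N=4 E=0 S=0 W=2
Step 3 [NS]: N:car3-GO,E:wait,S:empty,W:wait | queues: N=3 E=0 S=0 W=2
Step 4 [NS]: N:car6-GO,E:wait,S:empty,W:wait | queues: N=2 E=0 S=0 W=2
Step 5 [EW]: N:wait,E:empty,S:wait,W:car4-GO | queues: N=2 E=0 S=0 W=1
Step 6 [EW]: N:wait,E:empty,S:wait,W:car5-GO | queues: N=2 E=0 S=0 W=0
Cars crossed by step 6: 6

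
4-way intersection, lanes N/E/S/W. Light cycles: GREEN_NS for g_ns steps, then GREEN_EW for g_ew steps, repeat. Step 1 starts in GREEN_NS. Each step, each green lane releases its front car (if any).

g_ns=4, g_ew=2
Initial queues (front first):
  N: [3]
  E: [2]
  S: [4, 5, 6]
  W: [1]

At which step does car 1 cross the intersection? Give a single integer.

Step 1 [NS]: N:car3-GO,E:wait,S:car4-GO,W:wait | queues: N=0 E=1 S=2 W=1
Step 2 [NS]: N:empty,E:wait,S:car5-GO,W:wait | queues: N=0 E=1 S=1 W=1
Step 3 [NS]: N:empty,E:wait,S:car6-GO,W:wait | queues: N=0 E=1 S=0 W=1
Step 4 [NS]: N:empty,E:wait,S:empty,W:wait | queues: N=0 E=1 S=0 W=1
Step 5 [EW]: N:wait,E:car2-GO,S:wait,W:car1-GO | queues: N=0 E=0 S=0 W=0
Car 1 crosses at step 5

5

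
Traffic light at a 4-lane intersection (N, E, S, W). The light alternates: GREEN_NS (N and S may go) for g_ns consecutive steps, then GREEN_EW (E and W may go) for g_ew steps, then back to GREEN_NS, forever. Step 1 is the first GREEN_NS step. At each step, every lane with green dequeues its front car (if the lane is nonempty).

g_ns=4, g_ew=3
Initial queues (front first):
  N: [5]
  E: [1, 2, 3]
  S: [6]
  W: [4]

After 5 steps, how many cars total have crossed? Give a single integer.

Answer: 4

Derivation:
Step 1 [NS]: N:car5-GO,E:wait,S:car6-GO,W:wait | queues: N=0 E=3 S=0 W=1
Step 2 [NS]: N:empty,E:wait,S:empty,W:wait | queues: N=0 E=3 S=0 W=1
Step 3 [NS]: N:empty,E:wait,S:empty,W:wait | queues: N=0 E=3 S=0 W=1
Step 4 [NS]: N:empty,E:wait,S:empty,W:wait | queues: N=0 E=3 S=0 W=1
Step 5 [EW]: N:wait,E:car1-GO,S:wait,W:car4-GO | queues: N=0 E=2 S=0 W=0
Cars crossed by step 5: 4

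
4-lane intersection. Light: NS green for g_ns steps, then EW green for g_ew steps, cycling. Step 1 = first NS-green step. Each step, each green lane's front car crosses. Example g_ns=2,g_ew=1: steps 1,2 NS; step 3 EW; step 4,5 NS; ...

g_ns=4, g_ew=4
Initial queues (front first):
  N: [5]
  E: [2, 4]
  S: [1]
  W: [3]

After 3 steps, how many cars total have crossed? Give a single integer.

Answer: 2

Derivation:
Step 1 [NS]: N:car5-GO,E:wait,S:car1-GO,W:wait | queues: N=0 E=2 S=0 W=1
Step 2 [NS]: N:empty,E:wait,S:empty,W:wait | queues: N=0 E=2 S=0 W=1
Step 3 [NS]: N:empty,E:wait,S:empty,W:wait | queues: N=0 E=2 S=0 W=1
Cars crossed by step 3: 2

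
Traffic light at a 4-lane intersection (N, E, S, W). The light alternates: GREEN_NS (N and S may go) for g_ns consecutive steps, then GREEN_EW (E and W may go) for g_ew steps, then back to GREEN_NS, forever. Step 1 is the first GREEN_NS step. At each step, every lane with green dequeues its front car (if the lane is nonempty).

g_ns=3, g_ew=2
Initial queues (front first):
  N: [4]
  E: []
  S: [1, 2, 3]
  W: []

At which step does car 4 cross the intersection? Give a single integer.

Step 1 [NS]: N:car4-GO,E:wait,S:car1-GO,W:wait | queues: N=0 E=0 S=2 W=0
Step 2 [NS]: N:empty,E:wait,S:car2-GO,W:wait | queues: N=0 E=0 S=1 W=0
Step 3 [NS]: N:empty,E:wait,S:car3-GO,W:wait | queues: N=0 E=0 S=0 W=0
Car 4 crosses at step 1

1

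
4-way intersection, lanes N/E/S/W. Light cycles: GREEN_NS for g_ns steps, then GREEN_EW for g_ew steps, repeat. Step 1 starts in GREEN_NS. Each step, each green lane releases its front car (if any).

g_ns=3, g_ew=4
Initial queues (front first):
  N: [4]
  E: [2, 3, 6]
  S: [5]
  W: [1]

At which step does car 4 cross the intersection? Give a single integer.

Step 1 [NS]: N:car4-GO,E:wait,S:car5-GO,W:wait | queues: N=0 E=3 S=0 W=1
Step 2 [NS]: N:empty,E:wait,S:empty,W:wait | queues: N=0 E=3 S=0 W=1
Step 3 [NS]: N:empty,E:wait,S:empty,W:wait | queues: N=0 E=3 S=0 W=1
Step 4 [EW]: N:wait,E:car2-GO,S:wait,W:car1-GO | queues: N=0 E=2 S=0 W=0
Step 5 [EW]: N:wait,E:car3-GO,S:wait,W:empty | queues: N=0 E=1 S=0 W=0
Step 6 [EW]: N:wait,E:car6-GO,S:wait,W:empty | queues: N=0 E=0 S=0 W=0
Car 4 crosses at step 1

1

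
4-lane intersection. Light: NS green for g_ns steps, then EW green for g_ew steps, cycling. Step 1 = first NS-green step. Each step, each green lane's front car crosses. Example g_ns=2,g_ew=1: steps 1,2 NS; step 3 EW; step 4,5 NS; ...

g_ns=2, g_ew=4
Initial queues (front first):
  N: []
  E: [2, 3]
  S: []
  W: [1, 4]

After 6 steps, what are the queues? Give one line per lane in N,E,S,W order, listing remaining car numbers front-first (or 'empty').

Step 1 [NS]: N:empty,E:wait,S:empty,W:wait | queues: N=0 E=2 S=0 W=2
Step 2 [NS]: N:empty,E:wait,S:empty,W:wait | queues: N=0 E=2 S=0 W=2
Step 3 [EW]: N:wait,E:car2-GO,S:wait,W:car1-GO | queues: N=0 E=1 S=0 W=1
Step 4 [EW]: N:wait,E:car3-GO,S:wait,W:car4-GO | queues: N=0 E=0 S=0 W=0

N: empty
E: empty
S: empty
W: empty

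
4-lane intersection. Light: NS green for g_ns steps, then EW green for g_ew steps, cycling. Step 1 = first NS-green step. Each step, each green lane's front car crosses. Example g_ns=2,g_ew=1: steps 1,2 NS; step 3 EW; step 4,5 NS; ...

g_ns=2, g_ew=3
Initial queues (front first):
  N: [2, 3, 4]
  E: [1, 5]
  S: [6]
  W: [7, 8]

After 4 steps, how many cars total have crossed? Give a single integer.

Step 1 [NS]: N:car2-GO,E:wait,S:car6-GO,W:wait | queues: N=2 E=2 S=0 W=2
Step 2 [NS]: N:car3-GO,E:wait,S:empty,W:wait | queues: N=1 E=2 S=0 W=2
Step 3 [EW]: N:wait,E:car1-GO,S:wait,W:car7-GO | queues: N=1 E=1 S=0 W=1
Step 4 [EW]: N:wait,E:car5-GO,S:wait,W:car8-GO | queues: N=1 E=0 S=0 W=0
Cars crossed by step 4: 7

Answer: 7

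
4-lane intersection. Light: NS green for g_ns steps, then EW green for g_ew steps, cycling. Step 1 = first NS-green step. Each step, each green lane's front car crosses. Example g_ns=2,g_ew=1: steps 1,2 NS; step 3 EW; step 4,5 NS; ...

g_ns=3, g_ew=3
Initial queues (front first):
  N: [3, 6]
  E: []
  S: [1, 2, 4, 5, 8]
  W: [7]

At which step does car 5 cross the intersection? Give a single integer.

Step 1 [NS]: N:car3-GO,E:wait,S:car1-GO,W:wait | queues: N=1 E=0 S=4 W=1
Step 2 [NS]: N:car6-GO,E:wait,S:car2-GO,W:wait | queues: N=0 E=0 S=3 W=1
Step 3 [NS]: N:empty,E:wait,S:car4-GO,W:wait | queues: N=0 E=0 S=2 W=1
Step 4 [EW]: N:wait,E:empty,S:wait,W:car7-GO | queues: N=0 E=0 S=2 W=0
Step 5 [EW]: N:wait,E:empty,S:wait,W:empty | queues: N=0 E=0 S=2 W=0
Step 6 [EW]: N:wait,E:empty,S:wait,W:empty | queues: N=0 E=0 S=2 W=0
Step 7 [NS]: N:empty,E:wait,S:car5-GO,W:wait | queues: N=0 E=0 S=1 W=0
Step 8 [NS]: N:empty,E:wait,S:car8-GO,W:wait | queues: N=0 E=0 S=0 W=0
Car 5 crosses at step 7

7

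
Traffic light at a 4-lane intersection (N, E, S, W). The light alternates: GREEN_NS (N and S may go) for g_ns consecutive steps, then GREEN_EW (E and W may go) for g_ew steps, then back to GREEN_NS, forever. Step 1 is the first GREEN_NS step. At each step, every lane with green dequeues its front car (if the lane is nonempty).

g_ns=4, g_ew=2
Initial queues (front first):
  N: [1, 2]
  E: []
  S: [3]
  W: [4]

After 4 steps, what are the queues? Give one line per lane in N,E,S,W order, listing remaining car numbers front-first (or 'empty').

Step 1 [NS]: N:car1-GO,E:wait,S:car3-GO,W:wait | queues: N=1 E=0 S=0 W=1
Step 2 [NS]: N:car2-GO,E:wait,S:empty,W:wait | queues: N=0 E=0 S=0 W=1
Step 3 [NS]: N:empty,E:wait,S:empty,W:wait | queues: N=0 E=0 S=0 W=1
Step 4 [NS]: N:empty,E:wait,S:empty,W:wait | queues: N=0 E=0 S=0 W=1

N: empty
E: empty
S: empty
W: 4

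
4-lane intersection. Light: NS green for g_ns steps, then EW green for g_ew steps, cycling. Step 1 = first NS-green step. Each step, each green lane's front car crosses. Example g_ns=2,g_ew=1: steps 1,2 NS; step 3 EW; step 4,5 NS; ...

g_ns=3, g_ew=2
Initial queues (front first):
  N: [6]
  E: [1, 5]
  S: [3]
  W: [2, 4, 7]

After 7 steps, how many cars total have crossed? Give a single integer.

Answer: 6

Derivation:
Step 1 [NS]: N:car6-GO,E:wait,S:car3-GO,W:wait | queues: N=0 E=2 S=0 W=3
Step 2 [NS]: N:empty,E:wait,S:empty,W:wait | queues: N=0 E=2 S=0 W=3
Step 3 [NS]: N:empty,E:wait,S:empty,W:wait | queues: N=0 E=2 S=0 W=3
Step 4 [EW]: N:wait,E:car1-GO,S:wait,W:car2-GO | queues: N=0 E=1 S=0 W=2
Step 5 [EW]: N:wait,E:car5-GO,S:wait,W:car4-GO | queues: N=0 E=0 S=0 W=1
Step 6 [NS]: N:empty,E:wait,S:empty,W:wait | queues: N=0 E=0 S=0 W=1
Step 7 [NS]: N:empty,E:wait,S:empty,W:wait | queues: N=0 E=0 S=0 W=1
Cars crossed by step 7: 6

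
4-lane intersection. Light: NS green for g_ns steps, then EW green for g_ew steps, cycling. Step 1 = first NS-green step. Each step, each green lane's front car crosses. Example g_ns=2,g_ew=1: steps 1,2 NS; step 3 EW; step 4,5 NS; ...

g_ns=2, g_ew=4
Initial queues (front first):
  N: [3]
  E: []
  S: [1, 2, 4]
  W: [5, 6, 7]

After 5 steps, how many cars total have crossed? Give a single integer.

Answer: 6

Derivation:
Step 1 [NS]: N:car3-GO,E:wait,S:car1-GO,W:wait | queues: N=0 E=0 S=2 W=3
Step 2 [NS]: N:empty,E:wait,S:car2-GO,W:wait | queues: N=0 E=0 S=1 W=3
Step 3 [EW]: N:wait,E:empty,S:wait,W:car5-GO | queues: N=0 E=0 S=1 W=2
Step 4 [EW]: N:wait,E:empty,S:wait,W:car6-GO | queues: N=0 E=0 S=1 W=1
Step 5 [EW]: N:wait,E:empty,S:wait,W:car7-GO | queues: N=0 E=0 S=1 W=0
Cars crossed by step 5: 6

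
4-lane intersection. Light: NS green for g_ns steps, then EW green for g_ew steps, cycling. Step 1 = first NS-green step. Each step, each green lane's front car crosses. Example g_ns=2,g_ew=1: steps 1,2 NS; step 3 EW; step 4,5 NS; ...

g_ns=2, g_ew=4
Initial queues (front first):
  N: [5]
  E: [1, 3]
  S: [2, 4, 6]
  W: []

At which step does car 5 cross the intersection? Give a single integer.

Step 1 [NS]: N:car5-GO,E:wait,S:car2-GO,W:wait | queues: N=0 E=2 S=2 W=0
Step 2 [NS]: N:empty,E:wait,S:car4-GO,W:wait | queues: N=0 E=2 S=1 W=0
Step 3 [EW]: N:wait,E:car1-GO,S:wait,W:empty | queues: N=0 E=1 S=1 W=0
Step 4 [EW]: N:wait,E:car3-GO,S:wait,W:empty | queues: N=0 E=0 S=1 W=0
Step 5 [EW]: N:wait,E:empty,S:wait,W:empty | queues: N=0 E=0 S=1 W=0
Step 6 [EW]: N:wait,E:empty,S:wait,W:empty | queues: N=0 E=0 S=1 W=0
Step 7 [NS]: N:empty,E:wait,S:car6-GO,W:wait | queues: N=0 E=0 S=0 W=0
Car 5 crosses at step 1

1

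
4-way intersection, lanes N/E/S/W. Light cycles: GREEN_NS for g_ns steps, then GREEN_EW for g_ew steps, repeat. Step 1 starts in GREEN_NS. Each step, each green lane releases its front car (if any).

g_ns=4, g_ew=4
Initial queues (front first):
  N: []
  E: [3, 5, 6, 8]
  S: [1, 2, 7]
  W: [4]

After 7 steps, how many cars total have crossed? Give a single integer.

Step 1 [NS]: N:empty,E:wait,S:car1-GO,W:wait | queues: N=0 E=4 S=2 W=1
Step 2 [NS]: N:empty,E:wait,S:car2-GO,W:wait | queues: N=0 E=4 S=1 W=1
Step 3 [NS]: N:empty,E:wait,S:car7-GO,W:wait | queues: N=0 E=4 S=0 W=1
Step 4 [NS]: N:empty,E:wait,S:empty,W:wait | queues: N=0 E=4 S=0 W=1
Step 5 [EW]: N:wait,E:car3-GO,S:wait,W:car4-GO | queues: N=0 E=3 S=0 W=0
Step 6 [EW]: N:wait,E:car5-GO,S:wait,W:empty | queues: N=0 E=2 S=0 W=0
Step 7 [EW]: N:wait,E:car6-GO,S:wait,W:empty | queues: N=0 E=1 S=0 W=0
Cars crossed by step 7: 7

Answer: 7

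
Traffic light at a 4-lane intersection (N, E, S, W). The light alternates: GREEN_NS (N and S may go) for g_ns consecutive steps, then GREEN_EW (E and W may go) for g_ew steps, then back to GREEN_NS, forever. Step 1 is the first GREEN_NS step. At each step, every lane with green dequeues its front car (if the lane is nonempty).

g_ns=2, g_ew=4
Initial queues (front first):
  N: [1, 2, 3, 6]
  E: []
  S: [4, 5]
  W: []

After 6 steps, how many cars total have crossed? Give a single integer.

Step 1 [NS]: N:car1-GO,E:wait,S:car4-GO,W:wait | queues: N=3 E=0 S=1 W=0
Step 2 [NS]: N:car2-GO,E:wait,S:car5-GO,W:wait | queues: N=2 E=0 S=0 W=0
Step 3 [EW]: N:wait,E:empty,S:wait,W:empty | queues: N=2 E=0 S=0 W=0
Step 4 [EW]: N:wait,E:empty,S:wait,W:empty | queues: N=2 E=0 S=0 W=0
Step 5 [EW]: N:wait,E:empty,S:wait,W:empty | queues: N=2 E=0 S=0 W=0
Step 6 [EW]: N:wait,E:empty,S:wait,W:empty | queues: N=2 E=0 S=0 W=0
Cars crossed by step 6: 4

Answer: 4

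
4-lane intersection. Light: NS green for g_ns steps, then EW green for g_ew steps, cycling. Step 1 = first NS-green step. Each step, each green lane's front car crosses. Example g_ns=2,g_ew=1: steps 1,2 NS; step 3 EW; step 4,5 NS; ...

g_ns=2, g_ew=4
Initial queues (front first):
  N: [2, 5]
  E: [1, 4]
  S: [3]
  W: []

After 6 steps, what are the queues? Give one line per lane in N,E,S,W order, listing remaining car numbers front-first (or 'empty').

Step 1 [NS]: N:car2-GO,E:wait,S:car3-GO,W:wait | queues: N=1 E=2 S=0 W=0
Step 2 [NS]: N:car5-GO,E:wait,S:empty,W:wait | queues: N=0 E=2 S=0 W=0
Step 3 [EW]: N:wait,E:car1-GO,S:wait,W:empty | queues: N=0 E=1 S=0 W=0
Step 4 [EW]: N:wait,E:car4-GO,S:wait,W:empty | queues: N=0 E=0 S=0 W=0

N: empty
E: empty
S: empty
W: empty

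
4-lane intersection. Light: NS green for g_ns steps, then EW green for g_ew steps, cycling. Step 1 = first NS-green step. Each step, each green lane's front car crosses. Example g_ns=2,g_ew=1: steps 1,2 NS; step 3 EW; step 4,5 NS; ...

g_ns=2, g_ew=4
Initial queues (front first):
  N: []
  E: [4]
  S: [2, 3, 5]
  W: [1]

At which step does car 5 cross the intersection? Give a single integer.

Step 1 [NS]: N:empty,E:wait,S:car2-GO,W:wait | queues: N=0 E=1 S=2 W=1
Step 2 [NS]: N:empty,E:wait,S:car3-GO,W:wait | queues: N=0 E=1 S=1 W=1
Step 3 [EW]: N:wait,E:car4-GO,S:wait,W:car1-GO | queues: N=0 E=0 S=1 W=0
Step 4 [EW]: N:wait,E:empty,S:wait,W:empty | queues: N=0 E=0 S=1 W=0
Step 5 [EW]: N:wait,E:empty,S:wait,W:empty | queues: N=0 E=0 S=1 W=0
Step 6 [EW]: N:wait,E:empty,S:wait,W:empty | queues: N=0 E=0 S=1 W=0
Step 7 [NS]: N:empty,E:wait,S:car5-GO,W:wait | queues: N=0 E=0 S=0 W=0
Car 5 crosses at step 7

7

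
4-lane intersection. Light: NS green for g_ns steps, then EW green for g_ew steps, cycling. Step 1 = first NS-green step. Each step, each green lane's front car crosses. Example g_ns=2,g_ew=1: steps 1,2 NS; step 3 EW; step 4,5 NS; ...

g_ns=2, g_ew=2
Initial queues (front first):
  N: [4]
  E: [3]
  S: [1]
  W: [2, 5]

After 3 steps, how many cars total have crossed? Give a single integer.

Step 1 [NS]: N:car4-GO,E:wait,S:car1-GO,W:wait | queues: N=0 E=1 S=0 W=2
Step 2 [NS]: N:empty,E:wait,S:empty,W:wait | queues: N=0 E=1 S=0 W=2
Step 3 [EW]: N:wait,E:car3-GO,S:wait,W:car2-GO | queues: N=0 E=0 S=0 W=1
Cars crossed by step 3: 4

Answer: 4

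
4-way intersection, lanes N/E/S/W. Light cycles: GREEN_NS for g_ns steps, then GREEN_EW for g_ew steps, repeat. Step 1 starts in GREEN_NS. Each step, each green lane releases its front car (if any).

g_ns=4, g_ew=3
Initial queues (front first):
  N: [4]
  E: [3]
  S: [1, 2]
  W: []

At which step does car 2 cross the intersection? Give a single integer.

Step 1 [NS]: N:car4-GO,E:wait,S:car1-GO,W:wait | queues: N=0 E=1 S=1 W=0
Step 2 [NS]: N:empty,E:wait,S:car2-GO,W:wait | queues: N=0 E=1 S=0 W=0
Step 3 [NS]: N:empty,E:wait,S:empty,W:wait | queues: N=0 E=1 S=0 W=0
Step 4 [NS]: N:empty,E:wait,S:empty,W:wait | queues: N=0 E=1 S=0 W=0
Step 5 [EW]: N:wait,E:car3-GO,S:wait,W:empty | queues: N=0 E=0 S=0 W=0
Car 2 crosses at step 2

2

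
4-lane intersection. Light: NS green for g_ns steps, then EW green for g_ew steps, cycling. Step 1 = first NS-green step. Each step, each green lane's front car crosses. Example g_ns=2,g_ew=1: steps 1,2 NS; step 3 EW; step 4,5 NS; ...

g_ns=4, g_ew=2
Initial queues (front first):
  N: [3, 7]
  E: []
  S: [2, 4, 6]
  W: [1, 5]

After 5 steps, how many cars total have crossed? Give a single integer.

Answer: 6

Derivation:
Step 1 [NS]: N:car3-GO,E:wait,S:car2-GO,W:wait | queues: N=1 E=0 S=2 W=2
Step 2 [NS]: N:car7-GO,E:wait,S:car4-GO,W:wait | queues: N=0 E=0 S=1 W=2
Step 3 [NS]: N:empty,E:wait,S:car6-GO,W:wait | queues: N=0 E=0 S=0 W=2
Step 4 [NS]: N:empty,E:wait,S:empty,W:wait | queues: N=0 E=0 S=0 W=2
Step 5 [EW]: N:wait,E:empty,S:wait,W:car1-GO | queues: N=0 E=0 S=0 W=1
Cars crossed by step 5: 6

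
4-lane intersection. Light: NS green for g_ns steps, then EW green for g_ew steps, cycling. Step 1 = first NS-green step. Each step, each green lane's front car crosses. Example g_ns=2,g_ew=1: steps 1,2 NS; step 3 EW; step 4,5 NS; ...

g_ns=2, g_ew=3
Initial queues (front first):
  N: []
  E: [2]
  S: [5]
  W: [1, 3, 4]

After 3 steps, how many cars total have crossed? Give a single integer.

Answer: 3

Derivation:
Step 1 [NS]: N:empty,E:wait,S:car5-GO,W:wait | queues: N=0 E=1 S=0 W=3
Step 2 [NS]: N:empty,E:wait,S:empty,W:wait | queues: N=0 E=1 S=0 W=3
Step 3 [EW]: N:wait,E:car2-GO,S:wait,W:car1-GO | queues: N=0 E=0 S=0 W=2
Cars crossed by step 3: 3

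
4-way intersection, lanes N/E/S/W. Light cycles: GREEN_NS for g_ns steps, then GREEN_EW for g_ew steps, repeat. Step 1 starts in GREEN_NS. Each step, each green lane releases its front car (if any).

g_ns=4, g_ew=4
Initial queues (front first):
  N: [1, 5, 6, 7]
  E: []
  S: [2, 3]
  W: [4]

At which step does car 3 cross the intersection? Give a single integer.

Step 1 [NS]: N:car1-GO,E:wait,S:car2-GO,W:wait | queues: N=3 E=0 S=1 W=1
Step 2 [NS]: N:car5-GO,E:wait,S:car3-GO,W:wait | queues: N=2 E=0 S=0 W=1
Step 3 [NS]: N:car6-GO,E:wait,S:empty,W:wait | queues: N=1 E=0 S=0 W=1
Step 4 [NS]: N:car7-GO,E:wait,S:empty,W:wait | queues: N=0 E=0 S=0 W=1
Step 5 [EW]: N:wait,E:empty,S:wait,W:car4-GO | queues: N=0 E=0 S=0 W=0
Car 3 crosses at step 2

2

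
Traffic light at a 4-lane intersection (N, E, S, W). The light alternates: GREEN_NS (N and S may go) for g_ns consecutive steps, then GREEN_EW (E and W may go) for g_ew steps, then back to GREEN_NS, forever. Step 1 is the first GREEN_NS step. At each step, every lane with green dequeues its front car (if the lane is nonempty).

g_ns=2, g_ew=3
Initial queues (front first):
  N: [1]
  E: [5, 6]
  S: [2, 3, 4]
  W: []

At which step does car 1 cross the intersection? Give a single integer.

Step 1 [NS]: N:car1-GO,E:wait,S:car2-GO,W:wait | queues: N=0 E=2 S=2 W=0
Step 2 [NS]: N:empty,E:wait,S:car3-GO,W:wait | queues: N=0 E=2 S=1 W=0
Step 3 [EW]: N:wait,E:car5-GO,S:wait,W:empty | queues: N=0 E=1 S=1 W=0
Step 4 [EW]: N:wait,E:car6-GO,S:wait,W:empty | queues: N=0 E=0 S=1 W=0
Step 5 [EW]: N:wait,E:empty,S:wait,W:empty | queues: N=0 E=0 S=1 W=0
Step 6 [NS]: N:empty,E:wait,S:car4-GO,W:wait | queues: N=0 E=0 S=0 W=0
Car 1 crosses at step 1

1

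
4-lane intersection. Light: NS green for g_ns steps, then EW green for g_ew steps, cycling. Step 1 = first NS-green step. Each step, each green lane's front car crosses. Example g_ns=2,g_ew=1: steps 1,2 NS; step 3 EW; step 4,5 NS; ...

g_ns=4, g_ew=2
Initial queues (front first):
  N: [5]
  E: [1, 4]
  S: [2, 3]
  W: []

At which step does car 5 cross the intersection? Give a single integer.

Step 1 [NS]: N:car5-GO,E:wait,S:car2-GO,W:wait | queues: N=0 E=2 S=1 W=0
Step 2 [NS]: N:empty,E:wait,S:car3-GO,W:wait | queues: N=0 E=2 S=0 W=0
Step 3 [NS]: N:empty,E:wait,S:empty,W:wait | queues: N=0 E=2 S=0 W=0
Step 4 [NS]: N:empty,E:wait,S:empty,W:wait | queues: N=0 E=2 S=0 W=0
Step 5 [EW]: N:wait,E:car1-GO,S:wait,W:empty | queues: N=0 E=1 S=0 W=0
Step 6 [EW]: N:wait,E:car4-GO,S:wait,W:empty | queues: N=0 E=0 S=0 W=0
Car 5 crosses at step 1

1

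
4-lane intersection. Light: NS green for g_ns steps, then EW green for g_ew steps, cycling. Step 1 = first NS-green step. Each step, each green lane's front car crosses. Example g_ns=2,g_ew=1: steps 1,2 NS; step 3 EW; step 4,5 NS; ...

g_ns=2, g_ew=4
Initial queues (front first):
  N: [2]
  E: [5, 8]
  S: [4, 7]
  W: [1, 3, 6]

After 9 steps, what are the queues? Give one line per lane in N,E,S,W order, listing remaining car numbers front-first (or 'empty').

Step 1 [NS]: N:car2-GO,E:wait,S:car4-GO,W:wait | queues: N=0 E=2 S=1 W=3
Step 2 [NS]: N:empty,E:wait,S:car7-GO,W:wait | queues: N=0 E=2 S=0 W=3
Step 3 [EW]: N:wait,E:car5-GO,S:wait,W:car1-GO | queues: N=0 E=1 S=0 W=2
Step 4 [EW]: N:wait,E:car8-GO,S:wait,W:car3-GO | queues: N=0 E=0 S=0 W=1
Step 5 [EW]: N:wait,E:empty,S:wait,W:car6-GO | queues: N=0 E=0 S=0 W=0

N: empty
E: empty
S: empty
W: empty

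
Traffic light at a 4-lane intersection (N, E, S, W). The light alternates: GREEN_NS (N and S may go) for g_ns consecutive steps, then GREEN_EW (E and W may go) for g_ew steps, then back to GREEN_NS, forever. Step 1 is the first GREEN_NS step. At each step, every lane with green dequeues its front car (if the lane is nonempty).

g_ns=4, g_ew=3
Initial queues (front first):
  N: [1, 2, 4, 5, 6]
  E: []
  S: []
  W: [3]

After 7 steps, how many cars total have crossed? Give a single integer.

Answer: 5

Derivation:
Step 1 [NS]: N:car1-GO,E:wait,S:empty,W:wait | queues: N=4 E=0 S=0 W=1
Step 2 [NS]: N:car2-GO,E:wait,S:empty,W:wait | queues: N=3 E=0 S=0 W=1
Step 3 [NS]: N:car4-GO,E:wait,S:empty,W:wait | queues: N=2 E=0 S=0 W=1
Step 4 [NS]: N:car5-GO,E:wait,S:empty,W:wait | queues: N=1 E=0 S=0 W=1
Step 5 [EW]: N:wait,E:empty,S:wait,W:car3-GO | queues: N=1 E=0 S=0 W=0
Step 6 [EW]: N:wait,E:empty,S:wait,W:empty | queues: N=1 E=0 S=0 W=0
Step 7 [EW]: N:wait,E:empty,S:wait,W:empty | queues: N=1 E=0 S=0 W=0
Cars crossed by step 7: 5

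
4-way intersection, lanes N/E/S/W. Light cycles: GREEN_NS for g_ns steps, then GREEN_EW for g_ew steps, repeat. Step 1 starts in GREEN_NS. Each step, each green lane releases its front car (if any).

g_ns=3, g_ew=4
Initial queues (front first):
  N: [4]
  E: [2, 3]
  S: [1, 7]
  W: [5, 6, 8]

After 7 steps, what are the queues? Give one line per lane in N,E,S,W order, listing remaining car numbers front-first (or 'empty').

Step 1 [NS]: N:car4-GO,E:wait,S:car1-GO,W:wait | queues: N=0 E=2 S=1 W=3
Step 2 [NS]: N:empty,E:wait,S:car7-GO,W:wait | queues: N=0 E=2 S=0 W=3
Step 3 [NS]: N:empty,E:wait,S:empty,W:wait | queues: N=0 E=2 S=0 W=3
Step 4 [EW]: N:wait,E:car2-GO,S:wait,W:car5-GO | queues: N=0 E=1 S=0 W=2
Step 5 [EW]: N:wait,E:car3-GO,S:wait,W:car6-GO | queues: N=0 E=0 S=0 W=1
Step 6 [EW]: N:wait,E:empty,S:wait,W:car8-GO | queues: N=0 E=0 S=0 W=0

N: empty
E: empty
S: empty
W: empty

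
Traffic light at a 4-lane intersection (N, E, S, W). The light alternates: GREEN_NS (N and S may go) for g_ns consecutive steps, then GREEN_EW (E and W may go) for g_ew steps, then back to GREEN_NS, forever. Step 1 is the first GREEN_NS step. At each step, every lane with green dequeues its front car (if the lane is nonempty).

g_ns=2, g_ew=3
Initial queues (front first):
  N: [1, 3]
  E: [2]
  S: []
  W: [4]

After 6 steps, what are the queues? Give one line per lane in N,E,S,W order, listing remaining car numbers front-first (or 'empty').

Step 1 [NS]: N:car1-GO,E:wait,S:empty,W:wait | queues: N=1 E=1 S=0 W=1
Step 2 [NS]: N:car3-GO,E:wait,S:empty,W:wait | queues: N=0 E=1 S=0 W=1
Step 3 [EW]: N:wait,E:car2-GO,S:wait,W:car4-GO | queues: N=0 E=0 S=0 W=0

N: empty
E: empty
S: empty
W: empty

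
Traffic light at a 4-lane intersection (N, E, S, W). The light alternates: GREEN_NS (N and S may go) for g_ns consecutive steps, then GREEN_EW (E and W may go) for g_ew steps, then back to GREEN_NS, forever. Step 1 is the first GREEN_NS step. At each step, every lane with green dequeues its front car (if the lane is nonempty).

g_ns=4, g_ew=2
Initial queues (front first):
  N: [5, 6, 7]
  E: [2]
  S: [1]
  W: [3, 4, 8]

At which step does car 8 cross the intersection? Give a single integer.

Step 1 [NS]: N:car5-GO,E:wait,S:car1-GO,W:wait | queues: N=2 E=1 S=0 W=3
Step 2 [NS]: N:car6-GO,E:wait,S:empty,W:wait | queues: N=1 E=1 S=0 W=3
Step 3 [NS]: N:car7-GO,E:wait,S:empty,W:wait | queues: N=0 E=1 S=0 W=3
Step 4 [NS]: N:empty,E:wait,S:empty,W:wait | queues: N=0 E=1 S=0 W=3
Step 5 [EW]: N:wait,E:car2-GO,S:wait,W:car3-GO | queues: N=0 E=0 S=0 W=2
Step 6 [EW]: N:wait,E:empty,S:wait,W:car4-GO | queues: N=0 E=0 S=0 W=1
Step 7 [NS]: N:empty,E:wait,S:empty,W:wait | queues: N=0 E=0 S=0 W=1
Step 8 [NS]: N:empty,E:wait,S:empty,W:wait | queues: N=0 E=0 S=0 W=1
Step 9 [NS]: N:empty,E:wait,S:empty,W:wait | queues: N=0 E=0 S=0 W=1
Step 10 [NS]: N:empty,E:wait,S:empty,W:wait | queues: N=0 E=0 S=0 W=1
Step 11 [EW]: N:wait,E:empty,S:wait,W:car8-GO | queues: N=0 E=0 S=0 W=0
Car 8 crosses at step 11

11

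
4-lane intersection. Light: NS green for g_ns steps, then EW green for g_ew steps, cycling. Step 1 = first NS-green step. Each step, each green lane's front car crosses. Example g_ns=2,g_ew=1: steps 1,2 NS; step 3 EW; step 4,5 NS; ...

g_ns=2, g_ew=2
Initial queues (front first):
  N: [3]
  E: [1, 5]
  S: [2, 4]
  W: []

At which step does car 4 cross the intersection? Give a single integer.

Step 1 [NS]: N:car3-GO,E:wait,S:car2-GO,W:wait | queues: N=0 E=2 S=1 W=0
Step 2 [NS]: N:empty,E:wait,S:car4-GO,W:wait | queues: N=0 E=2 S=0 W=0
Step 3 [EW]: N:wait,E:car1-GO,S:wait,W:empty | queues: N=0 E=1 S=0 W=0
Step 4 [EW]: N:wait,E:car5-GO,S:wait,W:empty | queues: N=0 E=0 S=0 W=0
Car 4 crosses at step 2

2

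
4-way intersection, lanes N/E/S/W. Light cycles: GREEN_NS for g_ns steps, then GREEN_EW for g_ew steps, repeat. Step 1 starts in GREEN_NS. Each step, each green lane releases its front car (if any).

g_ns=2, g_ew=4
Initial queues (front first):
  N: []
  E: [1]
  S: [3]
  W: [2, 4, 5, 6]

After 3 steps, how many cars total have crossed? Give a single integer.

Answer: 3

Derivation:
Step 1 [NS]: N:empty,E:wait,S:car3-GO,W:wait | queues: N=0 E=1 S=0 W=4
Step 2 [NS]: N:empty,E:wait,S:empty,W:wait | queues: N=0 E=1 S=0 W=4
Step 3 [EW]: N:wait,E:car1-GO,S:wait,W:car2-GO | queues: N=0 E=0 S=0 W=3
Cars crossed by step 3: 3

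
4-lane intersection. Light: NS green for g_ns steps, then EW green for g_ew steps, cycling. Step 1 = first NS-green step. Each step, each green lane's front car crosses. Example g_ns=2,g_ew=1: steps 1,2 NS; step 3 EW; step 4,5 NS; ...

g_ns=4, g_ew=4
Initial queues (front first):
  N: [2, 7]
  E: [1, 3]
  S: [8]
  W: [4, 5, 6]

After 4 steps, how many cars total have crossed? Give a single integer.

Step 1 [NS]: N:car2-GO,E:wait,S:car8-GO,W:wait | queues: N=1 E=2 S=0 W=3
Step 2 [NS]: N:car7-GO,E:wait,S:empty,W:wait | queues: N=0 E=2 S=0 W=3
Step 3 [NS]: N:empty,E:wait,S:empty,W:wait | queues: N=0 E=2 S=0 W=3
Step 4 [NS]: N:empty,E:wait,S:empty,W:wait | queues: N=0 E=2 S=0 W=3
Cars crossed by step 4: 3

Answer: 3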